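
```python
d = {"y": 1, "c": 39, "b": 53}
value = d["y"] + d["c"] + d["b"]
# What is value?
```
Trace:
  d={'y': 1, 'c': 39, 'b': 53}
  d={'y': 1, 'c': 39, 'b': 53}, value=93

Final answer: 93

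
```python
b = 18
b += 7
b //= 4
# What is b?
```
Trace:
  b=18
  b=25
  b=6

Final answer: 6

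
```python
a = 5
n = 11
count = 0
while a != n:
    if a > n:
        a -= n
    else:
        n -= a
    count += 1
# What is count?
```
Trace:
  a=5
  a=5, n=11
  a=5, n=11, count=0
  a=5, n=6, count=1
  a=5, n=1, count=2
  a=4, n=1, count=3
  a=3, n=1, count=4
  a=2, n=1, count=5
  a=1, n=1, count=6

Final answer: 6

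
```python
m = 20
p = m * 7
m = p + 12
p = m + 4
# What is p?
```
Trace:
  m=20
  m=20, p=140
  m=152, p=140
  m=152, p=156

Final answer: 156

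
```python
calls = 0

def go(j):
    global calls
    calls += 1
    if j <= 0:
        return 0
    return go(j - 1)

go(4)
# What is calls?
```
Call trace:
go(j=4)
  go(j=3)
    go(j=2)
      go(j=1)
        go(j=0)
        -> return 0
      -> return 0
    -> return 0
  -> return 0
-> return 0

calls is incremented once per call. go is entered once for each j = 4, 3, 2, 1, 0 (the j <= 0 call returns without recursing), i.e. 4 + 1 calls.
calls = 5

Final answer: 5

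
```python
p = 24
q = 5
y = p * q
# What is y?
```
Trace:
  p=24
  p=24, q=5
  p=24, q=5, y=120

Final answer: 120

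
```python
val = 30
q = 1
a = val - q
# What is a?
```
Trace:
  val=30
  val=30, q=1
  val=30, q=1, a=29

Final answer: 29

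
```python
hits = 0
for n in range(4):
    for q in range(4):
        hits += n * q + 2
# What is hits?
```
Trace:
  hits=0
  hits=2, n=0, q=0
  hits=4, n=0, q=1
  hits=6, n=0, q=2
  hits=8, n=0, q=3
  hits=10, n=1, q=0
  hits=13, n=1, q=1
  hits=17, n=1, q=2
  hits=22, n=1, q=3
  hits=24, n=2, q=0
  hits=28, n=2, q=1
  hits=34, n=2, q=2
  hits=42, n=2, q=3
  hits=44, n=3, q=0
  hits=49, n=3, q=1
  hits=57, n=3, q=2
  hits=68, n=3, q=3

Final answer: 68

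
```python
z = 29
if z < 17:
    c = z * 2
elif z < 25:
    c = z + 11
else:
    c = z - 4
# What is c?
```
Trace:
  z=29
  z=29, c=25

Final answer: 25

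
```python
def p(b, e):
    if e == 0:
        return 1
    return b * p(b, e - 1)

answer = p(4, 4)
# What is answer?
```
Call trace:
p(b=4, e=4)
  p(b=4, e=3)
    p(b=4, e=2)
      p(b=4, e=1)
        p(b=4, e=0)
        -> return 1
      -> return 4
    -> return 16
  -> return 64
-> return 256

Final answer: 256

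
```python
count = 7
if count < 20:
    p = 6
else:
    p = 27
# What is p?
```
Trace:
  count=7
  count=7, p=6

Final answer: 6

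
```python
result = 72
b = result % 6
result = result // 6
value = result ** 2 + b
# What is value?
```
Trace:
  result=72
  result=72, b=0
  result=12, b=0
  result=12, b=0, value=144

Final answer: 144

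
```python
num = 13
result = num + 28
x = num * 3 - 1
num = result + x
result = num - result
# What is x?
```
Trace:
  num=13
  num=13, result=41
  num=13, result=41, x=38
  num=79, result=41, x=38
  num=79, result=38, x=38

Final answer: 38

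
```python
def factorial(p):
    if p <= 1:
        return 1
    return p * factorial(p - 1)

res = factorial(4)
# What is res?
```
Call trace:
factorial(p=4)
  factorial(p=3)
    factorial(p=2)
      factorial(p=1)
      -> return 1
    -> return 2
  -> return 6
-> return 24

Final answer: 24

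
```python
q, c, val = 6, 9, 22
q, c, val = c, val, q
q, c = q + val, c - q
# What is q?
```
Trace:
  q=6, c=9, val=22
  q=9, c=22, val=6
  q=15, c=13, val=6

Final answer: 15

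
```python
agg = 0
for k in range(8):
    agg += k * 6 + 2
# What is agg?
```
Trace:
  agg=0
  agg=2, k=0
  agg=10, k=1
  agg=24, k=2
  agg=44, k=3
  agg=70, k=4
  agg=102, k=5
  agg=140, k=6
  agg=184, k=7

Final answer: 184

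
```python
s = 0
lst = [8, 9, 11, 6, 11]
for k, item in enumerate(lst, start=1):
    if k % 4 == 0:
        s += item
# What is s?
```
Trace:
  s=0
  s=0, k=1, item=8
  s=0, k=2, item=9
  s=0, k=3, item=11
  s=6, k=4, item=6
  s=6, k=5, item=11

Final answer: 6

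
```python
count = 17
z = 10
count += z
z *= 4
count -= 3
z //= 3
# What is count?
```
Trace:
  count=17
  count=17, z=10
  count=27, z=10
  count=27, z=40
  count=24, z=40
  count=24, z=13

Final answer: 24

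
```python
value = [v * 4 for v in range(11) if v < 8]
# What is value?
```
Trace:
  v=0
  v=1
  v=2
  v=3
  v=4
  v=5
  v=6
  v=7
  v=8
  v=9
  v=10
  value=[0, 4, 8, 12, 16, 20, 24, 28]

Final answer: [0, 4, 8, 12, 16, 20, 24, 28]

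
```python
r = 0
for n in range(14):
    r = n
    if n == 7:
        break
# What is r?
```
Trace:
  r=0
  r=0, n=0
  r=1, n=1
  r=2, n=2
  r=3, n=3
  r=4, n=4
  r=5, n=5
  r=6, n=6
  r=7, n=7

Final answer: 7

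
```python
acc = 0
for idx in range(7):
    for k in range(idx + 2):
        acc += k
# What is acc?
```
Trace:
  acc=0
  acc=0, idx=0, k=0
  acc=1, idx=0, k=1
  acc=1, idx=1, k=0
  acc=2, idx=1, k=1
  acc=4, idx=1, k=2
  acc=4, idx=2, k=0
  acc=5, idx=2, k=1
  acc=7, idx=2, k=2
  acc=10, idx=2, k=3
  acc=10, idx=3, k=0
  acc=11, idx=3, k=1
  acc=13, idx=3, k=2
  acc=16, idx=3, k=3
  acc=20, idx=3, k=4
  acc=20, idx=4, k=0
  acc=21, idx=4, k=1
  acc=23, idx=4, k=2
  acc=26, idx=4, k=3
  acc=30, idx=4, k=4
  acc=35, idx=4, k=5
  acc=35, idx=5, k=0
  acc=36, idx=5, k=1
  acc=38, idx=5, k=2
  acc=41, idx=5, k=3
  acc=45, idx=5, k=4
  acc=50, idx=5, k=5
  acc=56, idx=5, k=6
  acc=56, idx=6, k=0
  acc=57, idx=6, k=1
  acc=59, idx=6, k=2
  acc=62, idx=6, k=3
  acc=66, idx=6, k=4
  acc=71, idx=6, k=5
  acc=77, idx=6, k=6
  acc=84, idx=6, k=7

Final answer: 84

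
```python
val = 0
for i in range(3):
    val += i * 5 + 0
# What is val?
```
Trace:
  val=0
  val=0, i=0
  val=5, i=1
  val=15, i=2

Final answer: 15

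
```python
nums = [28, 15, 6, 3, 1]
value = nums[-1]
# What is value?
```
Trace:
  nums=[28, 15, 6, 3, 1]
  nums=[28, 15, 6, 3, 1], value=1

Final answer: 1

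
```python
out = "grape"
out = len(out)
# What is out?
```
Trace:
  out='grape'
  out=5

Final answer: 5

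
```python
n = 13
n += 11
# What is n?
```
Trace:
  n=13
  n=24

Final answer: 24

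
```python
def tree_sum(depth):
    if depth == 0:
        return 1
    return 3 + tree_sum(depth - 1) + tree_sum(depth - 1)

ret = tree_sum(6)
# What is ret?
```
Call trace (a repeated sub-call is expanded the first time; later identical calls just restate its return value):
tree_sum(depth=6)
  tree_sum(depth=5)
    tree_sum(depth=4)
      tree_sum(depth=3)
        tree_sum(depth=2)
          tree_sum(depth=1)
            tree_sum(depth=0)
            -> return 1
            tree_sum(depth=0)
            -> return 1
          -> return 5
          tree_sum(depth=1) -> return 5  (same call as traced above)
        -> return 13
        tree_sum(depth=2) -> return 13  (same call as traced above)
      -> return 29
      tree_sum(depth=3) -> return 29  (same call as traced above)
    -> return 61
    tree_sum(depth=4) -> return 61  (same call as traced above)
  -> return 125
  tree_sum(depth=5) -> return 125  (same call as traced above)
-> return 253

Final answer: 253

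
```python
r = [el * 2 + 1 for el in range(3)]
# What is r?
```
Trace:
  el=0
  el=1
  el=2
  r=[1, 3, 5]

Final answer: [1, 3, 5]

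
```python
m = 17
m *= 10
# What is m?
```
Trace:
  m=17
  m=170

Final answer: 170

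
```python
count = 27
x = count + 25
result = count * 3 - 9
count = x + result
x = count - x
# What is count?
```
Trace:
  count=27
  count=27, x=52
  count=27, x=52, result=72
  count=124, x=52, result=72
  count=124, x=72, result=72

Final answer: 124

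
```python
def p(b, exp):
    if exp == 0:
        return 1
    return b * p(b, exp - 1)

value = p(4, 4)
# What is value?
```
Call trace:
p(b=4, exp=4)
  p(b=4, exp=3)
    p(b=4, exp=2)
      p(b=4, exp=1)
        p(b=4, exp=0)
        -> return 1
      -> return 4
    -> return 16
  -> return 64
-> return 256

Final answer: 256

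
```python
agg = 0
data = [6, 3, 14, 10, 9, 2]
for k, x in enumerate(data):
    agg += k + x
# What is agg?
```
Trace:
  agg=0
  agg=6, k=0, x=6
  agg=10, k=1, x=3
  agg=26, k=2, x=14
  agg=39, k=3, x=10
  agg=52, k=4, x=9
  agg=59, k=5, x=2

Final answer: 59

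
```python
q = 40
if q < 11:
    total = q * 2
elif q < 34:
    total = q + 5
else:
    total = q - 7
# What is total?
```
Trace:
  q=40
  q=40, total=33

Final answer: 33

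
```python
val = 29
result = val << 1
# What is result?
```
Trace:
  val=29
  val=29, result=58

Final answer: 58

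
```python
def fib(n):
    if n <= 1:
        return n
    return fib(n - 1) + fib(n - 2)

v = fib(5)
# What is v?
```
Call trace (a repeated sub-call is expanded the first time; later identical calls just restate its return value):
fib(n=5)
  fib(n=4)
    fib(n=3)
      fib(n=2)
        fib(n=1)
        -> return 1
        fib(n=0)
        -> return 0
      -> return 1
      fib(n=1)
      -> return 1
    -> return 2
    fib(n=2) -> return 1  (same call as traced above)
  -> return 3
  fib(n=3) -> return 2  (same call as traced above)
-> return 5

Final answer: 5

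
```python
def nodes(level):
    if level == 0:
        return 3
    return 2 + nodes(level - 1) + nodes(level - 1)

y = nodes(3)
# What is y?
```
Call trace (a repeated sub-call is expanded the first time; later identical calls just restate its return value):
nodes(level=3)
  nodes(level=2)
    nodes(level=1)
      nodes(level=0)
      -> return 3
      nodes(level=0)
      -> return 3
    -> return 8
    nodes(level=1) -> return 8  (same call as traced above)
  -> return 18
  nodes(level=2) -> return 18  (same call as traced above)
-> return 38

Final answer: 38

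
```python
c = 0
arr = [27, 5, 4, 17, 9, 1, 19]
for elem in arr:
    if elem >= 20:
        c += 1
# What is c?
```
Trace:
  c=0
  c=1, elem=27
  c=1, elem=5
  c=1, elem=4
  c=1, elem=17
  c=1, elem=9
  c=1, elem=1
  c=1, elem=19

Final answer: 1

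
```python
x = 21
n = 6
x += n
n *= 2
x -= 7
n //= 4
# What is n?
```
Trace:
  x=21
  x=21, n=6
  x=27, n=6
  x=27, n=12
  x=20, n=12
  x=20, n=3

Final answer: 3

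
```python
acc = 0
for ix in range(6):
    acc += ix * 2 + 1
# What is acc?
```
Trace:
  acc=0
  acc=1, ix=0
  acc=4, ix=1
  acc=9, ix=2
  acc=16, ix=3
  acc=25, ix=4
  acc=36, ix=5

Final answer: 36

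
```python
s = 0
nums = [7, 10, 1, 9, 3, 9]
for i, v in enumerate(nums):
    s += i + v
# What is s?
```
Trace:
  s=0
  s=7, i=0, v=7
  s=18, i=1, v=10
  s=21, i=2, v=1
  s=33, i=3, v=9
  s=40, i=4, v=3
  s=54, i=5, v=9

Final answer: 54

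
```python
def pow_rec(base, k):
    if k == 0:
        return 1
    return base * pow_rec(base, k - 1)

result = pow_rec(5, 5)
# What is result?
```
Call trace:
pow_rec(base=5, k=5)
  pow_rec(base=5, k=4)
    pow_rec(base=5, k=3)
      pow_rec(base=5, k=2)
        pow_rec(base=5, k=1)
          pow_rec(base=5, k=0)
          -> return 1
        -> return 5
      -> return 25
    -> return 125
  -> return 625
-> return 3125

Final answer: 3125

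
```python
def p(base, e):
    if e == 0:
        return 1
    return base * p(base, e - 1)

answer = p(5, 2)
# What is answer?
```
Call trace:
p(base=5, e=2)
  p(base=5, e=1)
    p(base=5, e=0)
    -> return 1
  -> return 5
-> return 25

Final answer: 25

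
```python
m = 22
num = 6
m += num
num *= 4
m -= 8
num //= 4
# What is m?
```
Trace:
  m=22
  m=22, num=6
  m=28, num=6
  m=28, num=24
  m=20, num=24
  m=20, num=6

Final answer: 20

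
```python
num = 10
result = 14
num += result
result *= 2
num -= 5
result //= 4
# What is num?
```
Trace:
  num=10
  num=10, result=14
  num=24, result=14
  num=24, result=28
  num=19, result=28
  num=19, result=7

Final answer: 19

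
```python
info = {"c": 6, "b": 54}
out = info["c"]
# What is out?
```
Trace:
  info={'c': 6, 'b': 54}
  info={'c': 6, 'b': 54}, out=6

Final answer: 6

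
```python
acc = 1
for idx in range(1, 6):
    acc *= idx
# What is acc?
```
Trace:
  acc=1
  acc=1, idx=1
  acc=2, idx=2
  acc=6, idx=3
  acc=24, idx=4
  acc=120, idx=5

Final answer: 120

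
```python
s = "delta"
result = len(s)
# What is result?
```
Trace:
  s='delta'
  s='delta', result=5

Final answer: 5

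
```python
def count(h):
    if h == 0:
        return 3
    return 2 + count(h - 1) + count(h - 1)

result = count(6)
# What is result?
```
Call trace (a repeated sub-call is expanded the first time; later identical calls just restate its return value):
count(h=6)
  count(h=5)
    count(h=4)
      count(h=3)
        count(h=2)
          count(h=1)
            count(h=0)
            -> return 3
            count(h=0)
            -> return 3
          -> return 8
          count(h=1) -> return 8  (same call as traced above)
        -> return 18
        count(h=2) -> return 18  (same call as traced above)
      -> return 38
      count(h=3) -> return 38  (same call as traced above)
    -> return 78
    count(h=4) -> return 78  (same call as traced above)
  -> return 158
  count(h=5) -> return 158  (same call as traced above)
-> return 318

Final answer: 318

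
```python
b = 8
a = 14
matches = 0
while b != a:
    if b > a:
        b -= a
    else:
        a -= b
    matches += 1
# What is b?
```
Trace:
  b=8
  b=8, a=14
  b=8, a=14, matches=0
  b=8, a=6, matches=1
  b=2, a=6, matches=2
  b=2, a=4, matches=3
  b=2, a=2, matches=4

Final answer: 2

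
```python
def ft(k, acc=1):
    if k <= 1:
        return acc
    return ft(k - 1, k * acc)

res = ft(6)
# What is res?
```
Call trace:
ft(k=6, acc=1)
  ft(k=5, acc=6)
    ft(k=4, acc=30)
      ft(k=3, acc=120)
        ft(k=2, acc=360)
          ft(k=1, acc=720)
          -> return 720
        -> return 720
      -> return 720
    -> return 720
  -> return 720
-> return 720

Final answer: 720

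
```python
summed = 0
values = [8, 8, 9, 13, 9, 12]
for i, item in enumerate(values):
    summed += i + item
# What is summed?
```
Trace:
  summed=0
  summed=8, i=0, item=8
  summed=17, i=1, item=8
  summed=28, i=2, item=9
  summed=44, i=3, item=13
  summed=57, i=4, item=9
  summed=74, i=5, item=12

Final answer: 74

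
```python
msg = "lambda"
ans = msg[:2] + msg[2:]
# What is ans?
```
Trace:
  msg='lambda'
  msg='lambda', ans='lambda'

Final answer: 'lambda'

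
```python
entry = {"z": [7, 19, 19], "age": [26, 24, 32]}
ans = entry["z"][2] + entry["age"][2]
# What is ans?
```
Trace:
  entry={'z': [7, 19, 19], 'age': [26, 24, 32]}
  entry={'z': [7, 19, 19], 'age': [26, 24, 32]}, ans=51

Final answer: 51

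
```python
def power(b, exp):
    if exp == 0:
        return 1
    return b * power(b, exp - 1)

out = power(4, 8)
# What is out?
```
Call trace:
power(b=4, exp=8)
  power(b=4, exp=7)
    power(b=4, exp=6)
      power(b=4, exp=5)
        power(b=4, exp=4)
          power(b=4, exp=3)
            power(b=4, exp=2)
              power(b=4, exp=1)
                power(b=4, exp=0)
                -> return 1
              -> return 4
            -> return 16
          -> return 64
        -> return 256
      -> return 1024
    -> return 4096
  -> return 16384
-> return 65536

Final answer: 65536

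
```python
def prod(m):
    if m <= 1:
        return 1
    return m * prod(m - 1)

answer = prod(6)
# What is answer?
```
Call trace:
prod(m=6)
  prod(m=5)
    prod(m=4)
      prod(m=3)
        prod(m=2)
          prod(m=1)
          -> return 1
        -> return 2
      -> return 6
    -> return 24
  -> return 120
-> return 720

Final answer: 720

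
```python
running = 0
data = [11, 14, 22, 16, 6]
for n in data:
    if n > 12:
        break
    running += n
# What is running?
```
Trace:
  running=0
  running=11, n=11
  running=11, n=14

Final answer: 11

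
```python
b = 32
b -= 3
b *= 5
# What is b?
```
Trace:
  b=32
  b=29
  b=145

Final answer: 145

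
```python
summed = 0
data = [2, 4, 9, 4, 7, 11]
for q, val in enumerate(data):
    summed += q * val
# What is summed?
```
Trace:
  summed=0
  summed=0, q=0, val=2
  summed=4, q=1, val=4
  summed=22, q=2, val=9
  summed=34, q=3, val=4
  summed=62, q=4, val=7
  summed=117, q=5, val=11

Final answer: 117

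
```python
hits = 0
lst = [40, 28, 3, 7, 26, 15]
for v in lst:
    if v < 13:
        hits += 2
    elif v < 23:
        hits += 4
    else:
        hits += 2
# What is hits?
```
Trace:
  hits=0
  hits=2, v=40
  hits=4, v=28
  hits=6, v=3
  hits=8, v=7
  hits=10, v=26
  hits=14, v=15

Final answer: 14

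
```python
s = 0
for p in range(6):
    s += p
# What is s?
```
Trace:
  s=0
  s=0, p=0
  s=1, p=1
  s=3, p=2
  s=6, p=3
  s=10, p=4
  s=15, p=5

Final answer: 15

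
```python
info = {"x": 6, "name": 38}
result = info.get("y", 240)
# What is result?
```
Trace:
  info={'x': 6, 'name': 38}
  info={'x': 6, 'name': 38}, result=240

Final answer: 240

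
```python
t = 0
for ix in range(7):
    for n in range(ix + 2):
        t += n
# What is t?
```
Trace:
  t=0
  t=0, ix=0, n=0
  t=1, ix=0, n=1
  t=1, ix=1, n=0
  t=2, ix=1, n=1
  t=4, ix=1, n=2
  t=4, ix=2, n=0
  t=5, ix=2, n=1
  t=7, ix=2, n=2
  t=10, ix=2, n=3
  t=10, ix=3, n=0
  t=11, ix=3, n=1
  t=13, ix=3, n=2
  t=16, ix=3, n=3
  t=20, ix=3, n=4
  t=20, ix=4, n=0
  t=21, ix=4, n=1
  t=23, ix=4, n=2
  t=26, ix=4, n=3
  t=30, ix=4, n=4
  t=35, ix=4, n=5
  t=35, ix=5, n=0
  t=36, ix=5, n=1
  t=38, ix=5, n=2
  t=41, ix=5, n=3
  t=45, ix=5, n=4
  t=50, ix=5, n=5
  t=56, ix=5, n=6
  t=56, ix=6, n=0
  t=57, ix=6, n=1
  t=59, ix=6, n=2
  t=62, ix=6, n=3
  t=66, ix=6, n=4
  t=71, ix=6, n=5
  t=77, ix=6, n=6
  t=84, ix=6, n=7

Final answer: 84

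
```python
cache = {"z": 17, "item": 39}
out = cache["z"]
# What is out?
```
Trace:
  cache={'z': 17, 'item': 39}
  cache={'z': 17, 'item': 39}, out=17

Final answer: 17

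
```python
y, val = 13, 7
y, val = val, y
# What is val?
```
Trace:
  y=13, val=7
  y=7, val=13

Final answer: 13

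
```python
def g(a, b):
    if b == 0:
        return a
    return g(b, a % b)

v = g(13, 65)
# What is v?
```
Call trace:
g(a=13, b=65)
  g(a=65, b=13)
    g(a=13, b=0)
    -> return 13
  -> return 13
-> return 13

Final answer: 13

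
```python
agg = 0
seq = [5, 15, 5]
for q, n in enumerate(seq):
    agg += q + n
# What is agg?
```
Trace:
  agg=0
  agg=5, q=0, n=5
  agg=21, q=1, n=15
  agg=28, q=2, n=5

Final answer: 28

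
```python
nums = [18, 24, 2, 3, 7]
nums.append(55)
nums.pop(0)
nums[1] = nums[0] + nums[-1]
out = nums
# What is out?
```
Trace:
  nums=[18, 24, 2, 3, 7]
  nums=[18, 24, 2, 3, 7, 55]
  nums=[24, 2, 3, 7, 55]
  nums=[24, 79, 3, 7, 55]
  nums=[24, 79, 3, 7, 55], out=[24, 79, 3, 7, 55]

Final answer: [24, 79, 3, 7, 55]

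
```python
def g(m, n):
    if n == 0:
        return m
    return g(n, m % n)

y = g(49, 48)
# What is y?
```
Call trace:
g(m=49, n=48)
  g(m=48, n=1)
    g(m=1, n=0)
    -> return 1
  -> return 1
-> return 1

Final answer: 1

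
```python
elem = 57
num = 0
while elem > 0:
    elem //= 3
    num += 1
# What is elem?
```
Trace:
  elem=57
  elem=57, num=0
  elem=19, num=1
  elem=6, num=2
  elem=2, num=3
  elem=0, num=4

Final answer: 0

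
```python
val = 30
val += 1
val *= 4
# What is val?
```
Trace:
  val=30
  val=31
  val=124

Final answer: 124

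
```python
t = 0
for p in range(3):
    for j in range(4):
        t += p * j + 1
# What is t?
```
Trace:
  t=0
  t=1, p=0, j=0
  t=2, p=0, j=1
  t=3, p=0, j=2
  t=4, p=0, j=3
  t=5, p=1, j=0
  t=7, p=1, j=1
  t=10, p=1, j=2
  t=14, p=1, j=3
  t=15, p=2, j=0
  t=18, p=2, j=1
  t=23, p=2, j=2
  t=30, p=2, j=3

Final answer: 30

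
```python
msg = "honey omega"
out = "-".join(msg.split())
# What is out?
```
Trace:
  msg='honey omega'
  msg='honey omega', out='honey-omega'

Final answer: 'honey-omega'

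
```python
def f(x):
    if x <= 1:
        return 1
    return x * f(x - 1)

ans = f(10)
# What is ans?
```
Call trace:
f(x=10)
  f(x=9)
    f(x=8)
      f(x=7)
        f(x=6)
          f(x=5)
            f(x=4)
              f(x=3)
                f(x=2)
                  f(x=1)
                  -> return 1
                -> return 2
              -> return 6
            -> return 24
          -> return 120
        -> return 720
      -> return 5040
    -> return 40320
  -> return 362880
-> return 3628800

Final answer: 3628800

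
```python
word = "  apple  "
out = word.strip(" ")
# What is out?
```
Trace:
  word='  apple  '
  word='  apple  ', out='apple'

Final answer: 'apple'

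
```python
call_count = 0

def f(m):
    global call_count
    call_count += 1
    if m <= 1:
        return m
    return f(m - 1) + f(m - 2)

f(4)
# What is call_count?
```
Call trace (a repeated sub-call is expanded the first time; later identical calls just restate its return value):
f(m=4)
  f(m=3)
    f(m=2)
      f(m=1)
      -> return 1
      f(m=0)
      -> return 0
    -> return 1
    f(m=1)
    -> return 1
  -> return 2
  f(m=2) -> return 1  (same call as traced above)
-> return 3

call_count is incremented once per call, so count the calls in each subtree. Let C(m) = number of calls made by f(m).
C(0) = C(1) = 1 (base case, no recursion); C(m) = 1 + C(m - 1) + C(m - 2) otherwise.
C(2) = 1 + C(1) + C(0) = 1 + 1 + 1 = 3
C(3) = 1 + C(2) + C(1) = 1 + 3 + 1 = 5
C(4) = 1 + C(3) + C(2) = 1 + 5 + 3 = 9
call_count = C(4) = 9

Final answer: 9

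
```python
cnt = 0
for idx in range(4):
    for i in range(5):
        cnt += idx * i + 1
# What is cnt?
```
Trace:
  cnt=0
  cnt=1, idx=0, i=0
  cnt=2, idx=0, i=1
  cnt=3, idx=0, i=2
  cnt=4, idx=0, i=3
  cnt=5, idx=0, i=4
  cnt=6, idx=1, i=0
  cnt=8, idx=1, i=1
  cnt=11, idx=1, i=2
  cnt=15, idx=1, i=3
  cnt=20, idx=1, i=4
  cnt=21, idx=2, i=0
  cnt=24, idx=2, i=1
  cnt=29, idx=2, i=2
  cnt=36, idx=2, i=3
  cnt=45, idx=2, i=4
  cnt=46, idx=3, i=0
  cnt=50, idx=3, i=1
  cnt=57, idx=3, i=2
  cnt=67, idx=3, i=3
  cnt=80, idx=3, i=4

Final answer: 80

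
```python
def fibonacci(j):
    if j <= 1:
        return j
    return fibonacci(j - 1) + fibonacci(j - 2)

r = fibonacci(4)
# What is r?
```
Call trace (a repeated sub-call is expanded the first time; later identical calls just restate its return value):
fibonacci(j=4)
  fibonacci(j=3)
    fibonacci(j=2)
      fibonacci(j=1)
      -> return 1
      fibonacci(j=0)
      -> return 0
    -> return 1
    fibonacci(j=1)
    -> return 1
  -> return 2
  fibonacci(j=2) -> return 1  (same call as traced above)
-> return 3

Final answer: 3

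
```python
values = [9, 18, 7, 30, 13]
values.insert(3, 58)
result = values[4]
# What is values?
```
Trace:
  values=[9, 18, 7, 30, 13]
  values=[9, 18, 7, 58, 30, 13]
  values=[9, 18, 7, 58, 30, 13], result=30

Final answer: [9, 18, 7, 58, 30, 13]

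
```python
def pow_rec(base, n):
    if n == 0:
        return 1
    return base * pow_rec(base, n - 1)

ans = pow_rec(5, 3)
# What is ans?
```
Call trace:
pow_rec(base=5, n=3)
  pow_rec(base=5, n=2)
    pow_rec(base=5, n=1)
      pow_rec(base=5, n=0)
      -> return 1
    -> return 5
  -> return 25
-> return 125

Final answer: 125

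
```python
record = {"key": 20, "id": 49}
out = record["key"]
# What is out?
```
Trace:
  record={'key': 20, 'id': 49}
  record={'key': 20, 'id': 49}, out=20

Final answer: 20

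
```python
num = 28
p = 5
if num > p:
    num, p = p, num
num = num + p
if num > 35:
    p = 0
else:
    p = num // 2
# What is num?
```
Trace:
  num=28
  num=28, p=5
  num=5, p=28
  num=33, p=28
  num=33, p=16

Final answer: 33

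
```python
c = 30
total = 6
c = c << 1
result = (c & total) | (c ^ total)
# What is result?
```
Trace:
  c=30
  c=30, total=6
  c=60, total=6
  c=60, total=6, result=62

Final answer: 62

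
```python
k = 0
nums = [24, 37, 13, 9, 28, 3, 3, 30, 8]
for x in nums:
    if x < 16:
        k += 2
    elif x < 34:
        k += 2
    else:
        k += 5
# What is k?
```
Trace:
  k=0
  k=2, x=24
  k=7, x=37
  k=9, x=13
  k=11, x=9
  k=13, x=28
  k=15, x=3
  k=17, x=3
  k=19, x=30
  k=21, x=8

Final answer: 21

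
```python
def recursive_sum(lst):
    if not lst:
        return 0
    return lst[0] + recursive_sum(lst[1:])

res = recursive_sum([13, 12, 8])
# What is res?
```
Call trace:
recursive_sum(lst=[13, 12, 8])
  recursive_sum(lst=[12, 8])
    recursive_sum(lst=[8])
      recursive_sum(lst=[])
      -> return 0
    -> return 8
  -> return 20
-> return 33

Final answer: 33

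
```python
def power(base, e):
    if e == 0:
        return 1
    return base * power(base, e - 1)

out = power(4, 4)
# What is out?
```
Call trace:
power(base=4, e=4)
  power(base=4, e=3)
    power(base=4, e=2)
      power(base=4, e=1)
        power(base=4, e=0)
        -> return 1
      -> return 4
    -> return 16
  -> return 64
-> return 256

Final answer: 256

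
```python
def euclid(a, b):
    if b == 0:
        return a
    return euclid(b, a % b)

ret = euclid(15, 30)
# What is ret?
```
Call trace:
euclid(a=15, b=30)
  euclid(a=30, b=15)
    euclid(a=15, b=0)
    -> return 15
  -> return 15
-> return 15

Final answer: 15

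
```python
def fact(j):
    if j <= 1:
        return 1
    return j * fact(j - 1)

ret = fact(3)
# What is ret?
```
Call trace:
fact(j=3)
  fact(j=2)
    fact(j=1)
    -> return 1
  -> return 2
-> return 6

Final answer: 6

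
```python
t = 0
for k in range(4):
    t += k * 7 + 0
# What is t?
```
Trace:
  t=0
  t=0, k=0
  t=7, k=1
  t=21, k=2
  t=42, k=3

Final answer: 42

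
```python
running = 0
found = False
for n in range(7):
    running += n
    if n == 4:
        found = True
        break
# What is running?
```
Trace:
  running=0
  running=0, found=False
  running=0, found=False, n=0
  running=1, found=False, n=1
  running=3, found=False, n=2
  running=6, found=False, n=3
  running=10, found=True, n=4

Final answer: 10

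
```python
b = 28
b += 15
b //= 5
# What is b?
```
Trace:
  b=28
  b=43
  b=8

Final answer: 8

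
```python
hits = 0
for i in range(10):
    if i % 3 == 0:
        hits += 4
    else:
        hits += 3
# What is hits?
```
Trace:
  hits=0
  hits=4, i=0
  hits=7, i=1
  hits=10, i=2
  hits=14, i=3
  hits=17, i=4
  hits=20, i=5
  hits=24, i=6
  hits=27, i=7
  hits=30, i=8
  hits=34, i=9

Final answer: 34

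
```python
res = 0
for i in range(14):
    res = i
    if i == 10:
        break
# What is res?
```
Trace:
  res=0
  res=0, i=0
  res=1, i=1
  res=2, i=2
  res=3, i=3
  res=4, i=4
  res=5, i=5
  res=6, i=6
  res=7, i=7
  res=8, i=8
  res=9, i=9
  res=10, i=10

Final answer: 10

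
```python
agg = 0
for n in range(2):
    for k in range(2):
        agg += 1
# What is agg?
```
Trace:
  agg=0
  agg=1, n=0, k=0
  agg=2, n=0, k=1
  agg=3, n=1, k=0
  agg=4, n=1, k=1

Final answer: 4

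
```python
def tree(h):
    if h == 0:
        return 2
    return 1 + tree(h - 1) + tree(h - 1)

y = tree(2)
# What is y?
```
Call trace (a repeated sub-call is expanded the first time; later identical calls just restate its return value):
tree(h=2)
  tree(h=1)
    tree(h=0)
    -> return 2
    tree(h=0)
    -> return 2
  -> return 5
  tree(h=1) -> return 5  (same call as traced above)
-> return 11

Final answer: 11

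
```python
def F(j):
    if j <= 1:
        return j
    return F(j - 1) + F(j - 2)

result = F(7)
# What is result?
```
Call trace (a repeated sub-call is expanded the first time; later identical calls just restate its return value):
F(j=7)
  F(j=6)
    F(j=5)
      F(j=4)
        F(j=3)
          F(j=2)
            F(j=1)
            -> return 1
            F(j=0)
            -> return 0
          -> return 1
          F(j=1)
          -> return 1
        -> return 2
        F(j=2) -> return 1  (same call as traced above)
      -> return 3
      F(j=3) -> return 2  (same call as traced above)
    -> return 5
    F(j=4) -> return 3  (same call as traced above)
  -> return 8
  F(j=5) -> return 5  (same call as traced above)
-> return 13

Final answer: 13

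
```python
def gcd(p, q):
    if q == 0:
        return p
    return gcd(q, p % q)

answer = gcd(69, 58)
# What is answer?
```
Call trace:
gcd(p=69, q=58)
  gcd(p=58, q=11)
    gcd(p=11, q=3)
      gcd(p=3, q=2)
        gcd(p=2, q=1)
          gcd(p=1, q=0)
          -> return 1
        -> return 1
      -> return 1
    -> return 1
  -> return 1
-> return 1

Final answer: 1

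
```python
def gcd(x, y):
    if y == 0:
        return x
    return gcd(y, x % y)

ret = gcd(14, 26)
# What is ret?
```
Call trace:
gcd(x=14, y=26)
  gcd(x=26, y=14)
    gcd(x=14, y=12)
      gcd(x=12, y=2)
        gcd(x=2, y=0)
        -> return 2
      -> return 2
    -> return 2
  -> return 2
-> return 2

Final answer: 2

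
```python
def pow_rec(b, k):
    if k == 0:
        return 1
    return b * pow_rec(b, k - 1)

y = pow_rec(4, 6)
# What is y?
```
Call trace:
pow_rec(b=4, k=6)
  pow_rec(b=4, k=5)
    pow_rec(b=4, k=4)
      pow_rec(b=4, k=3)
        pow_rec(b=4, k=2)
          pow_rec(b=4, k=1)
            pow_rec(b=4, k=0)
            -> return 1
          -> return 4
        -> return 16
      -> return 64
    -> return 256
  -> return 1024
-> return 4096

Final answer: 4096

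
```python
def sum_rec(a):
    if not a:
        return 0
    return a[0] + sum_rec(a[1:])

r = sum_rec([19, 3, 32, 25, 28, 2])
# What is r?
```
Call trace:
sum_rec(a=[19, 3, 32, 25, 28, 2])
  sum_rec(a=[3, 32, 25, 28, 2])
    sum_rec(a=[32, 25, 28, 2])
      sum_rec(a=[25, 28, 2])
        sum_rec(a=[28, 2])
          sum_rec(a=[2])
            sum_rec(a=[])
            -> return 0
          -> return 2
        -> return 30
      -> return 55
    -> return 87
  -> return 90
-> return 109

Final answer: 109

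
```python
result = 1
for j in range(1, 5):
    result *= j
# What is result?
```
Trace:
  result=1
  result=1, j=1
  result=2, j=2
  result=6, j=3
  result=24, j=4

Final answer: 24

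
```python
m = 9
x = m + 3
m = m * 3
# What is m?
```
Trace:
  m=9
  m=9, x=12
  m=27, x=12

Final answer: 27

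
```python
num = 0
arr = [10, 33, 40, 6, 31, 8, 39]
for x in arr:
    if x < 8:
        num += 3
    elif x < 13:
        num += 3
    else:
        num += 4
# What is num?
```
Trace:
  num=0
  num=3, x=10
  num=7, x=33
  num=11, x=40
  num=14, x=6
  num=18, x=31
  num=21, x=8
  num=25, x=39

Final answer: 25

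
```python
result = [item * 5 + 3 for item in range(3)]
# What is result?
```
Trace:
  item=0
  item=1
  item=2
  result=[3, 8, 13]

Final answer: [3, 8, 13]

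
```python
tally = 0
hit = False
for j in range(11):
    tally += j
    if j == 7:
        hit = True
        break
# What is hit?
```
Trace:
  tally=0
  tally=0, hit=False
  tally=0, hit=False, j=0
  tally=1, hit=False, j=1
  tally=3, hit=False, j=2
  tally=6, hit=False, j=3
  tally=10, hit=False, j=4
  tally=15, hit=False, j=5
  tally=21, hit=False, j=6
  tally=28, hit=True, j=7

Final answer: True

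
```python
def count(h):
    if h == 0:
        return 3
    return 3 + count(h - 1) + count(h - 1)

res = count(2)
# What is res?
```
Call trace (a repeated sub-call is expanded the first time; later identical calls just restate its return value):
count(h=2)
  count(h=1)
    count(h=0)
    -> return 3
    count(h=0)
    -> return 3
  -> return 9
  count(h=1) -> return 9  (same call as traced above)
-> return 21

Final answer: 21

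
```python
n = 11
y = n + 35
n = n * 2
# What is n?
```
Trace:
  n=11
  n=11, y=46
  n=22, y=46

Final answer: 22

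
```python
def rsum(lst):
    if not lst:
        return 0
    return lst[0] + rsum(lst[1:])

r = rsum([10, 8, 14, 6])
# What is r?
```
Call trace:
rsum(lst=[10, 8, 14, 6])
  rsum(lst=[8, 14, 6])
    rsum(lst=[14, 6])
      rsum(lst=[6])
        rsum(lst=[])
        -> return 0
      -> return 6
    -> return 20
  -> return 28
-> return 38

Final answer: 38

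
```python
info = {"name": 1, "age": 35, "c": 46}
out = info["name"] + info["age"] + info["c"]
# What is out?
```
Trace:
  info={'name': 1, 'age': 35, 'c': 46}
  info={'name': 1, 'age': 35, 'c': 46}, out=82

Final answer: 82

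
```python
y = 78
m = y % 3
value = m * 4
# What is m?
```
Trace:
  y=78
  y=78, m=0
  y=78, m=0, value=0

Final answer: 0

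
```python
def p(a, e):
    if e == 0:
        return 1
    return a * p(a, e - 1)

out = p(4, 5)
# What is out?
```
Call trace:
p(a=4, e=5)
  p(a=4, e=4)
    p(a=4, e=3)
      p(a=4, e=2)
        p(a=4, e=1)
          p(a=4, e=0)
          -> return 1
        -> return 4
      -> return 16
    -> return 64
  -> return 256
-> return 1024

Final answer: 1024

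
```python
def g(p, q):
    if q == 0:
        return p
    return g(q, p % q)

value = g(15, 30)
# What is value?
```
Call trace:
g(p=15, q=30)
  g(p=30, q=15)
    g(p=15, q=0)
    -> return 15
  -> return 15
-> return 15

Final answer: 15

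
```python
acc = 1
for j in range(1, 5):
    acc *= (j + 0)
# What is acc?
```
Trace:
  acc=1
  acc=1, j=1
  acc=2, j=2
  acc=6, j=3
  acc=24, j=4

Final answer: 24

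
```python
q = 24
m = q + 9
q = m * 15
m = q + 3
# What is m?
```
Trace:
  q=24
  q=24, m=33
  q=495, m=33
  q=495, m=498

Final answer: 498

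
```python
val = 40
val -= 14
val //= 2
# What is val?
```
Trace:
  val=40
  val=26
  val=13

Final answer: 13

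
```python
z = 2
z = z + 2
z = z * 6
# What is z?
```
Trace:
  z=2
  z=4
  z=24

Final answer: 24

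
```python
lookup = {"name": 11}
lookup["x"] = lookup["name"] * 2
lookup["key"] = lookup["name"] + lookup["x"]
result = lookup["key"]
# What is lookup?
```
Trace:
  lookup={'name': 11}
  lookup={'name': 11, 'x': 22}
  lookup={'name': 11, 'x': 22, 'key': 33}
  lookup={'name': 11, 'x': 22, 'key': 33}, result=33

Final answer: {'name': 11, 'x': 22, 'key': 33}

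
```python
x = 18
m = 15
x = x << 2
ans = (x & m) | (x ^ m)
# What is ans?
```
Trace:
  x=18
  x=18, m=15
  x=72, m=15
  x=72, m=15, ans=79

Final answer: 79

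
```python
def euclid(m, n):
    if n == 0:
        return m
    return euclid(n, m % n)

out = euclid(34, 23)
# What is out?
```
Call trace:
euclid(m=34, n=23)
  euclid(m=23, n=11)
    euclid(m=11, n=1)
      euclid(m=1, n=0)
      -> return 1
    -> return 1
  -> return 1
-> return 1

Final answer: 1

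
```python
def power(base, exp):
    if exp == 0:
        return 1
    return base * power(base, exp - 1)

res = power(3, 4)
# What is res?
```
Call trace:
power(base=3, exp=4)
  power(base=3, exp=3)
    power(base=3, exp=2)
      power(base=3, exp=1)
        power(base=3, exp=0)
        -> return 1
      -> return 3
    -> return 9
  -> return 27
-> return 81

Final answer: 81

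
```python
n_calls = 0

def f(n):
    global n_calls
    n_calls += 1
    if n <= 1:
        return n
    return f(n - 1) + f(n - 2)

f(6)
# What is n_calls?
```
Call trace (a repeated sub-call is expanded the first time; later identical calls just restate its return value):
f(n=6)
  f(n=5)
    f(n=4)
      f(n=3)
        f(n=2)
          f(n=1)
          -> return 1
          f(n=0)
          -> return 0
        -> return 1
        f(n=1)
        -> return 1
      -> return 2
      f(n=2) -> return 1  (same call as traced above)
    -> return 3
    f(n=3) -> return 2  (same call as traced above)
  -> return 5
  f(n=4) -> return 3  (same call as traced above)
-> return 8

n_calls is incremented once per call, so count the calls in each subtree. Let C(n) = number of calls made by f(n).
C(0) = C(1) = 1 (base case, no recursion); C(n) = 1 + C(n - 1) + C(n - 2) otherwise.
C(2) = 1 + C(1) + C(0) = 1 + 1 + 1 = 3
C(3) = 1 + C(2) + C(1) = 1 + 3 + 1 = 5
C(4) = 1 + C(3) + C(2) = 1 + 5 + 3 = 9
C(5) = 1 + C(4) + C(3) = 1 + 9 + 5 = 15
C(6) = 1 + C(5) + C(4) = 1 + 15 + 9 = 25
n_calls = C(6) = 25

Final answer: 25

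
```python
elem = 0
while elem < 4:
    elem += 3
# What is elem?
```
Trace:
  elem=0
  elem=3
  elem=6

Final answer: 6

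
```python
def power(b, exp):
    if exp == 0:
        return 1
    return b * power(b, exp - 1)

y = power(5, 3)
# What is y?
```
Call trace:
power(b=5, exp=3)
  power(b=5, exp=2)
    power(b=5, exp=1)
      power(b=5, exp=0)
      -> return 1
    -> return 5
  -> return 25
-> return 125

Final answer: 125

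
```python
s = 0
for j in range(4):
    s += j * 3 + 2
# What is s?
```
Trace:
  s=0
  s=2, j=0
  s=7, j=1
  s=15, j=2
  s=26, j=3

Final answer: 26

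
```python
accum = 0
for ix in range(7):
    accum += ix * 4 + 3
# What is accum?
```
Trace:
  accum=0
  accum=3, ix=0
  accum=10, ix=1
  accum=21, ix=2
  accum=36, ix=3
  accum=55, ix=4
  accum=78, ix=5
  accum=105, ix=6

Final answer: 105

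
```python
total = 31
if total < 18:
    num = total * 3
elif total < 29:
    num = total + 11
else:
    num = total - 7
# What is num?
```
Trace:
  total=31
  total=31, num=24

Final answer: 24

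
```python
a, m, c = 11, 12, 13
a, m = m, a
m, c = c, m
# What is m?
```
Trace:
  a=11, m=12, c=13
  a=12, m=11, c=13
  a=12, m=13, c=11

Final answer: 13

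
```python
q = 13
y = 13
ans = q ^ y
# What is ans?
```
Trace:
  q=13
  q=13, y=13
  q=13, y=13, ans=0

Final answer: 0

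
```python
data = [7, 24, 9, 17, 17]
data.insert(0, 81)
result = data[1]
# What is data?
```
Trace:
  data=[7, 24, 9, 17, 17]
  data=[81, 7, 24, 9, 17, 17]
  data=[81, 7, 24, 9, 17, 17], result=7

Final answer: [81, 7, 24, 9, 17, 17]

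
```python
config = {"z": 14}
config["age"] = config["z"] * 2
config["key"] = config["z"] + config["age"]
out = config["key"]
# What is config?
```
Trace:
  config={'z': 14}
  config={'z': 14, 'age': 28}
  config={'z': 14, 'age': 28, 'key': 42}
  config={'z': 14, 'age': 28, 'key': 42}, out=42

Final answer: {'z': 14, 'age': 28, 'key': 42}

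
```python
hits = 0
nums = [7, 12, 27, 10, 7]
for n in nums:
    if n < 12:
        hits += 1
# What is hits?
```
Trace:
  hits=0
  hits=1, n=7
  hits=1, n=12
  hits=1, n=27
  hits=2, n=10
  hits=3, n=7

Final answer: 3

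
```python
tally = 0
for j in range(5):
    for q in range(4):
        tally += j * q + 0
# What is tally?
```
Trace:
  tally=0
  tally=0, j=0, q=0
  tally=0, j=0, q=1
  tally=0, j=0, q=2
  tally=0, j=0, q=3
  tally=0, j=1, q=0
  tally=1, j=1, q=1
  tally=3, j=1, q=2
  tally=6, j=1, q=3
  tally=6, j=2, q=0
  tally=8, j=2, q=1
  tally=12, j=2, q=2
  tally=18, j=2, q=3
  tally=18, j=3, q=0
  tally=21, j=3, q=1
  tally=27, j=3, q=2
  tally=36, j=3, q=3
  tally=36, j=4, q=0
  tally=40, j=4, q=1
  tally=48, j=4, q=2
  tally=60, j=4, q=3

Final answer: 60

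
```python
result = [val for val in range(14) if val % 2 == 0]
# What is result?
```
Trace:
  val=0
  val=1
  val=2
  val=3
  val=4
  val=5
  val=6
  val=7
  val=8
  val=9
  val=10
  val=11
  val=12
  val=13
  result=[0, 2, 4, 6, 8, 10, 12]

Final answer: [0, 2, 4, 6, 8, 10, 12]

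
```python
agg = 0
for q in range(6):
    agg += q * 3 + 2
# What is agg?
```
Trace:
  agg=0
  agg=2, q=0
  agg=7, q=1
  agg=15, q=2
  agg=26, q=3
  agg=40, q=4
  agg=57, q=5

Final answer: 57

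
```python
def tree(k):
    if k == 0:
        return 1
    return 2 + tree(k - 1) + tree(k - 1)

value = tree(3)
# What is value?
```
Call trace (a repeated sub-call is expanded the first time; later identical calls just restate its return value):
tree(k=3)
  tree(k=2)
    tree(k=1)
      tree(k=0)
      -> return 1
      tree(k=0)
      -> return 1
    -> return 4
    tree(k=1) -> return 4  (same call as traced above)
  -> return 10
  tree(k=2) -> return 10  (same call as traced above)
-> return 22

Final answer: 22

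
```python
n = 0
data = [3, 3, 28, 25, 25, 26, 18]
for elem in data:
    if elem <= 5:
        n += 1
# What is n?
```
Trace:
  n=0
  n=1, elem=3
  n=2, elem=3
  n=2, elem=28
  n=2, elem=25
  n=2, elem=25
  n=2, elem=26
  n=2, elem=18

Final answer: 2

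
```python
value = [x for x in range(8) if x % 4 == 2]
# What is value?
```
Trace:
  x=0
  x=1
  x=2
  x=3
  x=4
  x=5
  x=6
  x=7
  value=[2, 6]

Final answer: [2, 6]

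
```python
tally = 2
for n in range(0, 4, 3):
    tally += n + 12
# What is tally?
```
Trace:
  tally=2
  tally=14, n=0
  tally=29, n=3

Final answer: 29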